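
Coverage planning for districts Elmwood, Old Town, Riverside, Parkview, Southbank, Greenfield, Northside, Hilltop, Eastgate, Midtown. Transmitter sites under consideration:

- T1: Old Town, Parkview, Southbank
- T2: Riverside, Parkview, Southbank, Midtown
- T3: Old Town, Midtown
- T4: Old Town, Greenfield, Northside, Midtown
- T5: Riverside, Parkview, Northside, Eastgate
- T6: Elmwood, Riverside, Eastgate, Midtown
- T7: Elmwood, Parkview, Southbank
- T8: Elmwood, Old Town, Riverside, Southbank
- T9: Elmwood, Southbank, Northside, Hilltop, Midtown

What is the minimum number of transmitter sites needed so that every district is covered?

T4, T5, T9 together cover {Elmwood, Old Town, Riverside, Parkview, Southbank, Greenfield, Northside, Hilltop, Eastgate, Midtown} — every district.
No 2 of the 9 transmitter sites cover everything (all 36 pairs fall short), so 3 is minimum.

3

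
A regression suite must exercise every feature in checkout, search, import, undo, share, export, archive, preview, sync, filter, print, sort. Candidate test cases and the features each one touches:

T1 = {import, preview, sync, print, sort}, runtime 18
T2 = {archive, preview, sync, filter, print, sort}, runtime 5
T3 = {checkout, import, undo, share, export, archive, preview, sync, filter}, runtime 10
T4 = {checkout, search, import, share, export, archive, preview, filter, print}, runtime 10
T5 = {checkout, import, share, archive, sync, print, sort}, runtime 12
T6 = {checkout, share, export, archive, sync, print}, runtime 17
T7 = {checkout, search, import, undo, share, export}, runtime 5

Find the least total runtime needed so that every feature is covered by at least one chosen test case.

10

T2, T7 cover every feature at runtime 5 + 5 = 10.
Any cover uses at least 2 test cases; among all covering selections none totals below 10.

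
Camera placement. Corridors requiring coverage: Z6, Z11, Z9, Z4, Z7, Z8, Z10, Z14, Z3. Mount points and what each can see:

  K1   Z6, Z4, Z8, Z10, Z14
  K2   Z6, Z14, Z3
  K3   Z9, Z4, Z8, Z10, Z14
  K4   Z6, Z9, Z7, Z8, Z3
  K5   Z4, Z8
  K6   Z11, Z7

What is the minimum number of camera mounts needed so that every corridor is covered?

K1, K4, K6 together cover {Z6, Z11, Z9, Z4, Z7, Z8, Z10, Z14, Z3} — every corridor.
No 2 of the 6 camera mounts cover everything (all 15 pairs fall short), so 3 is minimum.

3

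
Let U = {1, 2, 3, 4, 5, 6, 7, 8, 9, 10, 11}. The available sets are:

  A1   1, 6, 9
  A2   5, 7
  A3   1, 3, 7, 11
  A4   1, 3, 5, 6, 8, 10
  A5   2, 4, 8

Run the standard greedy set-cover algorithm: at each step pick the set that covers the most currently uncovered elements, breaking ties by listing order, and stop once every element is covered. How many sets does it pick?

4

Pick 1: A4 covers 6 new elements (1, 3, 5, 6, 8, 10).
Pick 2: A3 covers 2 new elements (7, 11).
Pick 3: A5 covers 2 new elements (2, 4).
Pick 4: A1 covers 1 new elements (9).
Greedy uses 4 sets.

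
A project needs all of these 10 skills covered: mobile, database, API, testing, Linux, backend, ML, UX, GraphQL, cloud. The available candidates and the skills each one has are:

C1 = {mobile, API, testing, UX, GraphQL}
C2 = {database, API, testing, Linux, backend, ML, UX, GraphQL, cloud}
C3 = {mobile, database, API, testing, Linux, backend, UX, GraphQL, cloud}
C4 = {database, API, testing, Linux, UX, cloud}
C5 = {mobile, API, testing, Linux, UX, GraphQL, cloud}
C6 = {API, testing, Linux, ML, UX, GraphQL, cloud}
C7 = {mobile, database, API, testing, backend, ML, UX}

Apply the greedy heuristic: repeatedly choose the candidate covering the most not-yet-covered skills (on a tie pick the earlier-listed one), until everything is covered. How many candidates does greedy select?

Pick 1: C2 covers 9 new skills (database, API, testing, Linux, backend, ML, UX, GraphQL, cloud).
Pick 2: C1 covers 1 new skills (mobile).
Greedy uses 2 candidates.

2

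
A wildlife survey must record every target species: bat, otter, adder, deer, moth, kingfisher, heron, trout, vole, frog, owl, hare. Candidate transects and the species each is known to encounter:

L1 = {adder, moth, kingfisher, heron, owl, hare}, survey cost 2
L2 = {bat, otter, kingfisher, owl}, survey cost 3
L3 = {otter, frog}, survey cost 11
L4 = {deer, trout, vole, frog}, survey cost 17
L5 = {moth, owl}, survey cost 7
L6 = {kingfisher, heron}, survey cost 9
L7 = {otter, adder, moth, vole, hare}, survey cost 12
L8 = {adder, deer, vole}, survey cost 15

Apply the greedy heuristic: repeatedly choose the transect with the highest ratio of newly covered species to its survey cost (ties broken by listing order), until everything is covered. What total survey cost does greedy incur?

22

Pick 1: L1 adds 6 new (adder, moth, kingfisher, heron, owl, hare) at survey cost 2 (ratio 6/2).
Pick 2: L2 adds 2 new (bat, otter) at survey cost 3 (ratio 2/3).
Pick 3: L4 adds 4 new (deer, trout, vole, frog) at survey cost 17 (ratio 4/17).
Greedy total survey cost: 2 + 3 + 17 = 22.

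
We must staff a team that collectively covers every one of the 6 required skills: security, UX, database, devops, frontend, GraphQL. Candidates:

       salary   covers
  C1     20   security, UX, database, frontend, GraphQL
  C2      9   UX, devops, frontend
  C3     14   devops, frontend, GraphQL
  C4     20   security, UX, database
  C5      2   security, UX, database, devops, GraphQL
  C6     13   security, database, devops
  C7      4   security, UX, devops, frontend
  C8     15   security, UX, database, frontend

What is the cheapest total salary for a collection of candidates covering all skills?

C5, C7 cover every skill at salary 2 + 4 = 6.
Any cover uses at least 2 candidates; among all covering selections none totals below 6.

6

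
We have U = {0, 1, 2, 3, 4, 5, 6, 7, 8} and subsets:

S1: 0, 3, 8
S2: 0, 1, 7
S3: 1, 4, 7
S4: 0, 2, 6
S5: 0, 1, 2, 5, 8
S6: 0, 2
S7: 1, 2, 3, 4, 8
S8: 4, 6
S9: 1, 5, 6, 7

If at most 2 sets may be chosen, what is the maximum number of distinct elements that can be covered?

Choosing S7, S9 covers {1, 2, 3, 4, 5, 6, 7, 8} — 8 elements.
No choice of 2 sets does better; here 0 is left uncovered.

8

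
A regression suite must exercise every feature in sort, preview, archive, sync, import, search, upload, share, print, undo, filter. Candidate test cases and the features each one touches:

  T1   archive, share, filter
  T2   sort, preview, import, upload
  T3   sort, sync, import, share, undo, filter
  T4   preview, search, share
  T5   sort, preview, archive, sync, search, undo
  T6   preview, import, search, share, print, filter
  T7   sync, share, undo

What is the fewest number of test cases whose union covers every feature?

3

T2, T5, T6 together cover {sort, preview, archive, sync, import, search, upload, share, print, undo, filter} — every feature.
No 2 of the 7 test cases cover everything (all 21 pairs fall short), so 3 is minimum.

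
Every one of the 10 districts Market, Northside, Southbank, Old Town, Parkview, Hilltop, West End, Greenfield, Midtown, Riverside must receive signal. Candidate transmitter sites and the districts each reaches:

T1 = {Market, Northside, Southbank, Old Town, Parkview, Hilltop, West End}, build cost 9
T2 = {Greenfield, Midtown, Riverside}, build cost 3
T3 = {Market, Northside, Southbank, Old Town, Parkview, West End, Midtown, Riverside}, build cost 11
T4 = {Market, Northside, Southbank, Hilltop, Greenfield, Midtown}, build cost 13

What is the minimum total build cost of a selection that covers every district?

12

T1, T2 cover every district at build cost 9 + 3 = 12.
Any cover uses at least 2 transmitter sites; among all covering selections none totals below 12.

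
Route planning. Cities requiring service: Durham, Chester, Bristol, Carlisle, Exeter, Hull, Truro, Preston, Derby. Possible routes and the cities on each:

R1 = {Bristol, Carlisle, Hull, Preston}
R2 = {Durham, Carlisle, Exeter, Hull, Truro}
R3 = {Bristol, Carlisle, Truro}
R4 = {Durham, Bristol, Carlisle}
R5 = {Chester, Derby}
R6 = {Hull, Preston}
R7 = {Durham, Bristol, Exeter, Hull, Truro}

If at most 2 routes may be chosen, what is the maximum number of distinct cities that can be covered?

Choosing R1, R2 covers {Durham, Bristol, Carlisle, Exeter, Hull, Truro, Preston} — 7 cities.
No choice of 2 routes does better; here Chester, Derby are left uncovered.

7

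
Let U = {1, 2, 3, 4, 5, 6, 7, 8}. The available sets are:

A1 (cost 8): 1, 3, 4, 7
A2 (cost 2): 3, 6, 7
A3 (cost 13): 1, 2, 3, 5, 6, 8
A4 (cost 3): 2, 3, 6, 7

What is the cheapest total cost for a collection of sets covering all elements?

A1, A3 cover every element at cost 8 + 13 = 21.
Any cover uses at least 2 sets; among all covering selections none totals below 21.
Greedy by coverage-per-cost would pick A2, A4, A1, A3 for 26 — worse than the optimum 21.

21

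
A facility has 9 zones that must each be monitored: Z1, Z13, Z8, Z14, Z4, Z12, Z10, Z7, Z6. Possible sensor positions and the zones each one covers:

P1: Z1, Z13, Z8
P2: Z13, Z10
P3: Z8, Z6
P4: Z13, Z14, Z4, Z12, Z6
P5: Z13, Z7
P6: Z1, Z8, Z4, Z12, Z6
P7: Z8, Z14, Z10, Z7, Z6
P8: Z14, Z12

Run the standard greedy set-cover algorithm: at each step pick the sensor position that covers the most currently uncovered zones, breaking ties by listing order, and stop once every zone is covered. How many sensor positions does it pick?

3

Pick 1: P4 covers 5 new zones (Z13, Z14, Z4, Z12, Z6).
Pick 2: P7 covers 3 new zones (Z8, Z10, Z7).
Pick 3: P1 covers 1 new zones (Z1).
Greedy uses 3 sensor positions.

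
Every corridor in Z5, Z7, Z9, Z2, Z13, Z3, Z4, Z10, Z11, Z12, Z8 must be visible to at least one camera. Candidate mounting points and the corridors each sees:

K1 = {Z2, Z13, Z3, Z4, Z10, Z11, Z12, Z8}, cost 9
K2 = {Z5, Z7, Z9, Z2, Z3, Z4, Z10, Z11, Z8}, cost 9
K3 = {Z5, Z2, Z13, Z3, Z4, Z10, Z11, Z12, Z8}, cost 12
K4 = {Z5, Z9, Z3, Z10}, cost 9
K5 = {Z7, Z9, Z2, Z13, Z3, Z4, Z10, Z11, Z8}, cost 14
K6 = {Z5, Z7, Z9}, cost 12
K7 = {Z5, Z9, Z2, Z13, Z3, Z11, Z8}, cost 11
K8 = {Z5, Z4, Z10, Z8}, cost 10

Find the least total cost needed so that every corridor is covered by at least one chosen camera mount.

K1, K2 cover every corridor at cost 9 + 9 = 18.
Any cover uses at least 2 camera mounts; among all covering selections none totals below 18.

18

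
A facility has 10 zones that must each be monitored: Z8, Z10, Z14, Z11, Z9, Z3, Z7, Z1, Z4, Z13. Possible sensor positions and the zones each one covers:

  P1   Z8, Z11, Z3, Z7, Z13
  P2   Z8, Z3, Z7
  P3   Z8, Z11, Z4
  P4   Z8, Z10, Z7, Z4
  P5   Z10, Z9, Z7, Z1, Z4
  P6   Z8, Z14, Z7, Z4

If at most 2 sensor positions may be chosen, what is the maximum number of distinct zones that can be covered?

9

Choosing P1, P5 covers {Z8, Z10, Z11, Z9, Z3, Z7, Z1, Z4, Z13} — 9 zones.
No choice of 2 sensor positions does better; here Z14 is left uncovered.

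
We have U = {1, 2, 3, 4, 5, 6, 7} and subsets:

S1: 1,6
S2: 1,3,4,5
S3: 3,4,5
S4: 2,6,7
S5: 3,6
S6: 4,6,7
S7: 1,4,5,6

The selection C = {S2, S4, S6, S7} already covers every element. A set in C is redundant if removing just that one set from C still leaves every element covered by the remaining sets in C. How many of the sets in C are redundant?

2

Drop S2: 3 uncovered — not redundant.
Drop S4: 2 uncovered — not redundant.
Drop S6: the rest still cover every element — redundant.
Drop S7: the rest still cover every element — redundant.
2 redundant: S6, S7.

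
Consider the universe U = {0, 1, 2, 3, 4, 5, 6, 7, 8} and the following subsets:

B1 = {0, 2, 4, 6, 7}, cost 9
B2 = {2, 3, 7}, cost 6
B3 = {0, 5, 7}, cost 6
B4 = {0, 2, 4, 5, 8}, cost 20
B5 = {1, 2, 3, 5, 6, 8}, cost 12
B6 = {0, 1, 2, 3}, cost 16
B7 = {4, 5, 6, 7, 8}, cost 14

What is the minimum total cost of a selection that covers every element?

B1, B5 cover every element at cost 9 + 12 = 21.
Any cover uses at least 2 sets; among all covering selections none totals below 21.

21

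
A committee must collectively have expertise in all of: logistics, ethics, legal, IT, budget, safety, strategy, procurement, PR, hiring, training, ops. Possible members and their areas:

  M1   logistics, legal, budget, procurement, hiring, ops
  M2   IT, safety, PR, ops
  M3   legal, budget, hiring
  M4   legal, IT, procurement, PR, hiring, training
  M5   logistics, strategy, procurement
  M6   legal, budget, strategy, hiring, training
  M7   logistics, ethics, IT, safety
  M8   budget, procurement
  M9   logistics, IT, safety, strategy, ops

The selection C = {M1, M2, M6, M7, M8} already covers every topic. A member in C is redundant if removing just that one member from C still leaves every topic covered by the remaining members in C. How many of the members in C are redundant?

Drop M1: the rest still cover every topic — redundant.
Drop M2: PR uncovered — not redundant.
Drop M6: strategy, training uncovered — not redundant.
Drop M7: ethics uncovered — not redundant.
Drop M8: the rest still cover every topic — redundant.
2 redundant: M1, M8.

2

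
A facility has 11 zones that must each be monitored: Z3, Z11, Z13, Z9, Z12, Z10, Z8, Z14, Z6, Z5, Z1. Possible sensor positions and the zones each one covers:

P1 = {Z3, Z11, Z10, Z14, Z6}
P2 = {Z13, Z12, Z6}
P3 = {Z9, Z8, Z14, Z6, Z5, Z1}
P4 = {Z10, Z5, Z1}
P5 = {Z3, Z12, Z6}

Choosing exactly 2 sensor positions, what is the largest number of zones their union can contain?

Choosing P1, P3 covers {Z3, Z11, Z9, Z10, Z8, Z14, Z6, Z5, Z1} — 9 zones.
No choice of 2 sensor positions does better; here Z13, Z12 are left uncovered.

9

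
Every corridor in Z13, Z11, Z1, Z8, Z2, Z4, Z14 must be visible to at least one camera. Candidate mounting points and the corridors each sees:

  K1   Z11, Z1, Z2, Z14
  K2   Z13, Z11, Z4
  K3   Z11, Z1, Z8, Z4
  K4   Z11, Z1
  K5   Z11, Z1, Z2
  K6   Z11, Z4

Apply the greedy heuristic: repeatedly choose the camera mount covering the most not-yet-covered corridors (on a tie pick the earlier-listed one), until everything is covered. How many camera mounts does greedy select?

Pick 1: K1 covers 4 new corridors (Z11, Z1, Z2, Z14).
Pick 2: K2 covers 2 new corridors (Z13, Z4).
Pick 3: K3 covers 1 new corridors (Z8).
Greedy uses 3 camera mounts.

3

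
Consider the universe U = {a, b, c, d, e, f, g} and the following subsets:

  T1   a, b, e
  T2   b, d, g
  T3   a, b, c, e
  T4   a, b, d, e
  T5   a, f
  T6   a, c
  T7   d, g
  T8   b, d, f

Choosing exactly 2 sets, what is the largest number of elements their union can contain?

6

Choosing T2, T3 covers {a, b, c, d, e, g} — 6 elements.
No choice of 2 sets does better; here f is left uncovered.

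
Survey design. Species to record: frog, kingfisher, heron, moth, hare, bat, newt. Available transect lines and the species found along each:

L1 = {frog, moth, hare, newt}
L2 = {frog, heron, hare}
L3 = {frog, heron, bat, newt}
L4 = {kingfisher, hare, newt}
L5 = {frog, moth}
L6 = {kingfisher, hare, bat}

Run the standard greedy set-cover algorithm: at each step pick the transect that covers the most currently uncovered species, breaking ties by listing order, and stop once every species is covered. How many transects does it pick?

3

Pick 1: L1 covers 4 new species (frog, moth, hare, newt).
Pick 2: L3 covers 2 new species (heron, bat).
Pick 3: L4 covers 1 new species (kingfisher).
Greedy uses 3 transects.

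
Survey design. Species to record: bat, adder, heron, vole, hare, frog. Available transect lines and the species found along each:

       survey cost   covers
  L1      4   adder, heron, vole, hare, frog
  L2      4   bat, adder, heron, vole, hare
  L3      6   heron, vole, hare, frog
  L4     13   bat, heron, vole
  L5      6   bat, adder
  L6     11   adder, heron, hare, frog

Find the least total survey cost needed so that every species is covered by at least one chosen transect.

8

L1, L2 cover every species at survey cost 4 + 4 = 8.
Any cover uses at least 2 transects; among all covering selections none totals below 8.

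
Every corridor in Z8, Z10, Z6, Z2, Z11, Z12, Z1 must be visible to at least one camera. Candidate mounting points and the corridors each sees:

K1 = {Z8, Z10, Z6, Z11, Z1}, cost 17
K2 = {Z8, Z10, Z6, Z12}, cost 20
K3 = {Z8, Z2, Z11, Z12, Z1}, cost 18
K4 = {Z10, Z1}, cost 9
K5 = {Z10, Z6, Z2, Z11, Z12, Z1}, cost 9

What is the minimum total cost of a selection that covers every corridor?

K1, K5 cover every corridor at cost 17 + 9 = 26.
Any cover uses at least 2 camera mounts; among all covering selections none totals below 26.

26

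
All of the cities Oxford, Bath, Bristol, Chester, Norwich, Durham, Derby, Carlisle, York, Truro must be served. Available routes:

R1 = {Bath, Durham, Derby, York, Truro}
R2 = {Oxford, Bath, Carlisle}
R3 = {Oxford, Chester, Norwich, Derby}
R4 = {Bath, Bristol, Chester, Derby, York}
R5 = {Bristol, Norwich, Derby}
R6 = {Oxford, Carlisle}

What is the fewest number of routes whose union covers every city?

4

R1, R2, R3, R4 together cover {Oxford, Bath, Bristol, Chester, Norwich, Durham, Derby, Carlisle, York, Truro} — every city.
No 3 of the 6 routes cover everything (all 20 triples fall short), so 4 is minimum.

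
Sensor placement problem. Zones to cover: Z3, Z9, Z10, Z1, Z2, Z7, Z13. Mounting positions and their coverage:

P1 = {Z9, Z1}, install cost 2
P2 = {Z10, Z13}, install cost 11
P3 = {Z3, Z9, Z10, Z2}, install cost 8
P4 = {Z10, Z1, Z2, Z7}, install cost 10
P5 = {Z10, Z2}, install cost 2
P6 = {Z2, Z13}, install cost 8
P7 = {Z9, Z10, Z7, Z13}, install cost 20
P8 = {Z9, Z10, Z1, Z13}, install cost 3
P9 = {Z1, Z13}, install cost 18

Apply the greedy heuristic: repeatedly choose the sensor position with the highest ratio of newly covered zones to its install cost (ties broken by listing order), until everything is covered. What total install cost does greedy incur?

23

Pick 1: P8 adds 4 new (Z9, Z10, Z1, Z13) at install cost 3 (ratio 4/3).
Pick 2: P5 adds 1 new (Z2) at install cost 2 (ratio 1/2).
Pick 3: P3 adds 1 new (Z3) at install cost 8 (ratio 1/8).
Pick 4: P4 adds 1 new (Z7) at install cost 10 (ratio 1/10).
Greedy total install cost: 3 + 2 + 8 + 10 = 23. (The true optimum is 21, so greedy overshoots here.)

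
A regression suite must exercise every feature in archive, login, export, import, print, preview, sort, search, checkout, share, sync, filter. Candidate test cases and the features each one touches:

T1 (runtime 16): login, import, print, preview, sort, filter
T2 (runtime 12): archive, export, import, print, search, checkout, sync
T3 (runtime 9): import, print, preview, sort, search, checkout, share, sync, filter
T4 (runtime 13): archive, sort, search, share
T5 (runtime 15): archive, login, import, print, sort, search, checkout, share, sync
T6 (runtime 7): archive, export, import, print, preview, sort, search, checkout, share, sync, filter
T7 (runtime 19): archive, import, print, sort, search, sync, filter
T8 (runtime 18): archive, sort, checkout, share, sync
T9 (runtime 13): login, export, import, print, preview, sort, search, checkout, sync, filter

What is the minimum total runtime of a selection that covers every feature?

20

T6, T9 cover every feature at runtime 7 + 13 = 20.
Any cover uses at least 2 test cases; among all covering selections none totals below 20.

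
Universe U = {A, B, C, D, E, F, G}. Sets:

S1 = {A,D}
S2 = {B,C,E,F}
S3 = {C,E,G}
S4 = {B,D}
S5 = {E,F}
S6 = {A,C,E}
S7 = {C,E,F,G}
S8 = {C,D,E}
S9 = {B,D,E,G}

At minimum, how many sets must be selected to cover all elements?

3

S1, S2, S3 together cover {A, B, C, D, E, F, G} — every element.
No 2 of the 9 sets cover everything (all 36 pairs fall short), so 3 is minimum.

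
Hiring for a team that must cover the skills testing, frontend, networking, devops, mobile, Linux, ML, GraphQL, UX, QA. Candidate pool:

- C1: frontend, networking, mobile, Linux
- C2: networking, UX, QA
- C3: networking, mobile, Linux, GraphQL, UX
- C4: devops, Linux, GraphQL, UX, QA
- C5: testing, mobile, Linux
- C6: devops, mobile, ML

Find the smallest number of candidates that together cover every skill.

C1, C4, C5, C6 together cover {testing, frontend, networking, devops, mobile, Linux, ML, GraphQL, UX, QA} — every skill.
No 3 of the 6 candidates cover everything (all 20 triples fall short), so 4 is minimum.
Greedy (largest uncovered first) would take C3, C4, C1, C5, C6 — 5 candidates — but 4 suffice.

4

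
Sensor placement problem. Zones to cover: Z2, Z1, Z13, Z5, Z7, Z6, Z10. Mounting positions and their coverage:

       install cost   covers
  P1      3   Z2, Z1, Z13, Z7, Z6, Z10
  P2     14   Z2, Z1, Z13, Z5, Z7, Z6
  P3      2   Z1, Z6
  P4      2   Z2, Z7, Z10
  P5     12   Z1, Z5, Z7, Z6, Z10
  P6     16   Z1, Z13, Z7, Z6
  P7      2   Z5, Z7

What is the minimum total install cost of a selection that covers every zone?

5

P1, P7 cover every zone at install cost 3 + 2 = 5.
Any cover uses at least 2 sensor positions; among all covering selections none totals below 5.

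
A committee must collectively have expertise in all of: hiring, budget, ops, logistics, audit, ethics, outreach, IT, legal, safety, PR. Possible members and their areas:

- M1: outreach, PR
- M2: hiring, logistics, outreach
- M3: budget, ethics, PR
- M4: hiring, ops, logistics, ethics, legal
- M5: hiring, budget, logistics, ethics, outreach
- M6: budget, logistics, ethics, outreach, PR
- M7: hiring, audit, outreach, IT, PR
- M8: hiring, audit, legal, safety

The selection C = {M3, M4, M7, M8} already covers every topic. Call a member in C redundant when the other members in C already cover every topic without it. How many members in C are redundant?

Drop M3: budget uncovered — not redundant.
Drop M4: ops, logistics uncovered — not redundant.
Drop M7: outreach, IT uncovered — not redundant.
Drop M8: safety uncovered — not redundant.
None of the members in C is redundant.

0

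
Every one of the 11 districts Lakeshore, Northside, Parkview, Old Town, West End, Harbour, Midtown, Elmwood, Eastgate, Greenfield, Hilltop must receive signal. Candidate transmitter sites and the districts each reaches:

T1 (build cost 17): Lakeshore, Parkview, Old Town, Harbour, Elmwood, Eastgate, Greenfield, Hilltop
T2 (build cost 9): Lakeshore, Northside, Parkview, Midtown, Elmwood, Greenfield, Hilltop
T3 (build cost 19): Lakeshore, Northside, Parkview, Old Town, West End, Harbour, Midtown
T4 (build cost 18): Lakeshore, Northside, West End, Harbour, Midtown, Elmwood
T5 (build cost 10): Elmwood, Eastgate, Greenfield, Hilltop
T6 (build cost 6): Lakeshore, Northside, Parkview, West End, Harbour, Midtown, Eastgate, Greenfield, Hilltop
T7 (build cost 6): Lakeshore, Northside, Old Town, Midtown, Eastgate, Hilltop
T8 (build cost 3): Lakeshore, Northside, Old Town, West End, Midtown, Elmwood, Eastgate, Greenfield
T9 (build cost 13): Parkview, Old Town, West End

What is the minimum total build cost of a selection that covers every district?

T6, T8 cover every district at build cost 6 + 3 = 9.
Any cover uses at least 2 transmitter sites; among all covering selections none totals below 9.

9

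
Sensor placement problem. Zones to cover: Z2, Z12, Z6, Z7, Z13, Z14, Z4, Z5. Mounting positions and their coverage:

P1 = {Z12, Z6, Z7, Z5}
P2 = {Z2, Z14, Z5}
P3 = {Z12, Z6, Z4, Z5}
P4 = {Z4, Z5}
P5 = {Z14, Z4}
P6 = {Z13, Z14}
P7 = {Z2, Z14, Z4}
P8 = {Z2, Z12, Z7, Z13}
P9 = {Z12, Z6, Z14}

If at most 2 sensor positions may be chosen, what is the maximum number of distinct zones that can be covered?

7

Choosing P1, P7 covers {Z2, Z12, Z6, Z7, Z14, Z4, Z5} — 7 zones.
No choice of 2 sensor positions does better; here Z13 is left uncovered.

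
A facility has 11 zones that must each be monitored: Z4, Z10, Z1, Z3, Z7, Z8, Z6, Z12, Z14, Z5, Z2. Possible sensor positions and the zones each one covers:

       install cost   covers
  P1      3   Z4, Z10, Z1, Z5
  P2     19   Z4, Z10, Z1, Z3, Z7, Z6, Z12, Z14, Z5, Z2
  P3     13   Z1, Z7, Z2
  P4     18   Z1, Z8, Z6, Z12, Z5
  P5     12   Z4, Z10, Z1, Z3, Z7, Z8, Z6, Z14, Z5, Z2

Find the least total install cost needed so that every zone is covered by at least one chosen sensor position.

30

P4, P5 cover every zone at install cost 18 + 12 = 30.
Any cover uses at least 2 sensor positions; among all covering selections none totals below 30.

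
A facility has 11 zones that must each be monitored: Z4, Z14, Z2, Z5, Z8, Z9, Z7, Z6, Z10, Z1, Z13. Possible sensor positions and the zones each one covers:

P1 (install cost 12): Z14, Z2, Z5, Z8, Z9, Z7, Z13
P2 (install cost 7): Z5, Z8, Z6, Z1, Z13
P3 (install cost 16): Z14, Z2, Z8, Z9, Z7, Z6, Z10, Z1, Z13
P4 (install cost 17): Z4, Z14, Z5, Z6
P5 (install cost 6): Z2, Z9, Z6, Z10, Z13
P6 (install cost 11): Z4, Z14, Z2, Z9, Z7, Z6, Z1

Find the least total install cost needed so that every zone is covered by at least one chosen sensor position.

P2, P5, P6 cover every zone at install cost 7 + 6 + 11 = 24.
Any cover uses at least 2 sensor positions; among all covering selections none totals below 24.

24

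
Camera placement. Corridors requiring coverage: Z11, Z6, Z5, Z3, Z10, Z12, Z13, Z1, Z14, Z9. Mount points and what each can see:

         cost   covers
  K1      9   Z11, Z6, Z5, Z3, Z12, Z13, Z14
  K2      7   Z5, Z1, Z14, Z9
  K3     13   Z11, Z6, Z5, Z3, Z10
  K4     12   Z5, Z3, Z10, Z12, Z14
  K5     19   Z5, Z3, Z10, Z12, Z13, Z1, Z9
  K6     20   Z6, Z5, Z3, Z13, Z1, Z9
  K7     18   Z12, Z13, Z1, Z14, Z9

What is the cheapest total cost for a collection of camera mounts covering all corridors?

28

K1, K5 cover every corridor at cost 9 + 19 = 28.
Any cover uses at least 2 camera mounts; among all covering selections none totals below 28.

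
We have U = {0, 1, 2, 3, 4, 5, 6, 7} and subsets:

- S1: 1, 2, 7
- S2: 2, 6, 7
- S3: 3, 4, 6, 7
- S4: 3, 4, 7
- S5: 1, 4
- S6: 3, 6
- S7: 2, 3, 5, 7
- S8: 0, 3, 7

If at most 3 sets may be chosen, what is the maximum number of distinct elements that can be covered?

Choosing S1, S3, S7 covers {1, 2, 3, 4, 5, 6, 7} — 7 elements.
No choice of 3 sets does better; here 0 is left uncovered.

7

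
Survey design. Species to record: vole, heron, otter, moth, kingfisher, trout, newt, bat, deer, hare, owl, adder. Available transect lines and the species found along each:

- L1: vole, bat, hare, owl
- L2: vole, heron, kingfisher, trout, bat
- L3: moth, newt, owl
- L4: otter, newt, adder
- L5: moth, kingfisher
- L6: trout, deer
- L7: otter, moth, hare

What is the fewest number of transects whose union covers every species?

5

L1, L2, L3, L4, L6 together cover {vole, heron, otter, moth, kingfisher, trout, newt, bat, deer, hare, owl, adder} — every species.
No 4 of the 7 transects cover everything (all 35 size-4 selections fall short), so 5 is minimum.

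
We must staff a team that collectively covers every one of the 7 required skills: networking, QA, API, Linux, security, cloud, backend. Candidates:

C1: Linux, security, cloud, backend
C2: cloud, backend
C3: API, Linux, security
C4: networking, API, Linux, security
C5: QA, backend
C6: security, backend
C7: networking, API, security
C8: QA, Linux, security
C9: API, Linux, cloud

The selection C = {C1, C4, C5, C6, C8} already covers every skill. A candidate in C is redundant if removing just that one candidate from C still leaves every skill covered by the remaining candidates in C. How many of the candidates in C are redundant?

Drop C1: cloud uncovered — not redundant.
Drop C4: networking, API uncovered — not redundant.
Drop C5: the rest still cover every skill — redundant.
Drop C6: the rest still cover every skill — redundant.
Drop C8: the rest still cover every skill — redundant.
3 redundant: C5, C6, C8.

3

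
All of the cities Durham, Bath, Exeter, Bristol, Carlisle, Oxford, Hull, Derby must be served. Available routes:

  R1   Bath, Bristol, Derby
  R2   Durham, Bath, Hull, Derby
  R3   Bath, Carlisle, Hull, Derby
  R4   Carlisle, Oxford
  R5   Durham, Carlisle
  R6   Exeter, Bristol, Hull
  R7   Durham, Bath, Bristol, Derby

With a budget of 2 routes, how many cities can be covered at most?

6

Choosing R2, R4 covers {Durham, Bath, Carlisle, Oxford, Hull, Derby} — 6 cities.
No choice of 2 routes does better; here Exeter, Bristol are left uncovered.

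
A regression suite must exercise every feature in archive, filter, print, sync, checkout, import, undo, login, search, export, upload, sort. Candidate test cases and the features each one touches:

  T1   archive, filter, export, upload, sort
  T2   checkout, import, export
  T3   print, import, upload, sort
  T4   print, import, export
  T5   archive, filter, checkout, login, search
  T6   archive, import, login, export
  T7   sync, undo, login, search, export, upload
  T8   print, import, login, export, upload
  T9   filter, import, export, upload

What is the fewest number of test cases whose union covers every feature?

3

T3, T5, T7 together cover {archive, filter, print, sync, checkout, import, undo, login, search, export, upload, sort} — every feature.
No 2 of the 9 test cases cover everything (all 36 pairs fall short), so 3 is minimum.
Greedy (largest uncovered first) would take T7, T1, T2, T3 — 4 test cases — but 3 suffice.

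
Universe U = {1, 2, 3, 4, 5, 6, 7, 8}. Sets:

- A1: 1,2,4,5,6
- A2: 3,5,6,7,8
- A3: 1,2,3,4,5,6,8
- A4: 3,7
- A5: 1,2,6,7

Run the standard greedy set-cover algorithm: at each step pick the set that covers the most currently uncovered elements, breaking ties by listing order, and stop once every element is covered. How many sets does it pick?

2

Pick 1: A3 covers 7 new elements (1, 2, 3, 4, 5, 6, 8).
Pick 2: A2 covers 1 new elements (7).
Greedy uses 2 sets.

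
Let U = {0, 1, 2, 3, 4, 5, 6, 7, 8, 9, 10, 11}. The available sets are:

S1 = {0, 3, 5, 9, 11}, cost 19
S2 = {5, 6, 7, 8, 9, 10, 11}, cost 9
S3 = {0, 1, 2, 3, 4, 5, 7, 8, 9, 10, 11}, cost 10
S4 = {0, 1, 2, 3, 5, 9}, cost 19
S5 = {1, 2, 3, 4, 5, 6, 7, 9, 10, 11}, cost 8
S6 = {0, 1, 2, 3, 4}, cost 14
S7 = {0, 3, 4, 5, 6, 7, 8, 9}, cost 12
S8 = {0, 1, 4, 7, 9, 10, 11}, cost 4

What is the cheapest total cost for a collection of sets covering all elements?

S3, S5 cover every element at cost 10 + 8 = 18.
Any cover uses at least 2 sets; among all covering selections none totals below 18.
Greedy by coverage-per-cost would pick S8, S5, S2 for 21 — worse than the optimum 18.

18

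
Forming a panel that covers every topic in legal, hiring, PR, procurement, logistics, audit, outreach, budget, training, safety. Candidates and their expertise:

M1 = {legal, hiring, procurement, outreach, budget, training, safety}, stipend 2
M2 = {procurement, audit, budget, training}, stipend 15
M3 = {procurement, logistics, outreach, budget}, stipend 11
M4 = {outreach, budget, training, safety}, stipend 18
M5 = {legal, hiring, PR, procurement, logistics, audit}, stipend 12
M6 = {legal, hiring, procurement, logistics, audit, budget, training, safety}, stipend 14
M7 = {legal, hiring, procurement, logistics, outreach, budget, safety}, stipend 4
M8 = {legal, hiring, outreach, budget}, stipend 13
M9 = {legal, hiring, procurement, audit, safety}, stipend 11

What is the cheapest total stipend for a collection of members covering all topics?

M1, M5 cover every topic at stipend 2 + 12 = 14.
Any cover uses at least 2 members; among all covering selections none totals below 14.

14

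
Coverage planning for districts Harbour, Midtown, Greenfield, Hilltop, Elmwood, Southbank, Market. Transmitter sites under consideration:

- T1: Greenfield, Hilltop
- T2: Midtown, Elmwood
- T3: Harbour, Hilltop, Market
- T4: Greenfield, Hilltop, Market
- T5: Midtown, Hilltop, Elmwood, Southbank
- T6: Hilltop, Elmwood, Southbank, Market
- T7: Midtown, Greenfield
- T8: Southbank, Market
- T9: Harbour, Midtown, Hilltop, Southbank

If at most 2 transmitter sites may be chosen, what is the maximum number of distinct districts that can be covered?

Choosing T3, T5 covers {Harbour, Midtown, Hilltop, Elmwood, Southbank, Market} — 6 districts.
No choice of 2 transmitter sites does better; here Greenfield is left uncovered.

6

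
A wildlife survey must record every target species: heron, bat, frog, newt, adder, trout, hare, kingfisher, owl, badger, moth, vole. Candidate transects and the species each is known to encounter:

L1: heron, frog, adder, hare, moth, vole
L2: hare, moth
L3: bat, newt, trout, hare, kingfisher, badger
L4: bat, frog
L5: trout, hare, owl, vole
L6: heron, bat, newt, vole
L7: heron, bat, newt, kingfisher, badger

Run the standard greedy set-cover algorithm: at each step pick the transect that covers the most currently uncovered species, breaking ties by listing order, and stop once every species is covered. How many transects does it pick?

3

Pick 1: L1 covers 6 new species (heron, frog, adder, hare, moth, vole).
Pick 2: L3 covers 5 new species (bat, newt, trout, kingfisher, badger).
Pick 3: L5 covers 1 new species (owl).
Greedy uses 3 transects.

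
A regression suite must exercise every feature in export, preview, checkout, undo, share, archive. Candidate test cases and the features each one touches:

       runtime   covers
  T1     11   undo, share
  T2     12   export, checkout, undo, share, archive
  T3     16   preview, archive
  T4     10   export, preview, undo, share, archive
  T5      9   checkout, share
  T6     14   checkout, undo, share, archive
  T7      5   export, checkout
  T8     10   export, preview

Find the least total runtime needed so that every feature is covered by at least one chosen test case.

15

T4, T7 cover every feature at runtime 10 + 5 = 15.
Any cover uses at least 2 test cases; among all covering selections none totals below 15.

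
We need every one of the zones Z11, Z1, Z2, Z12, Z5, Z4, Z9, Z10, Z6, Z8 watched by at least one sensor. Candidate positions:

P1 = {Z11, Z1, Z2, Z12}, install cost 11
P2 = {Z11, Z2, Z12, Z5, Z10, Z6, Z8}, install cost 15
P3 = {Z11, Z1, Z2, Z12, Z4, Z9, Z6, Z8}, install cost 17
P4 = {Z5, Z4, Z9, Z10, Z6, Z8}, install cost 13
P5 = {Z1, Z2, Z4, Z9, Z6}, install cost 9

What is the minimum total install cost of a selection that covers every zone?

P1, P4 cover every zone at install cost 11 + 13 = 24.
Any cover uses at least 2 sensor positions; among all covering selections none totals below 24.

24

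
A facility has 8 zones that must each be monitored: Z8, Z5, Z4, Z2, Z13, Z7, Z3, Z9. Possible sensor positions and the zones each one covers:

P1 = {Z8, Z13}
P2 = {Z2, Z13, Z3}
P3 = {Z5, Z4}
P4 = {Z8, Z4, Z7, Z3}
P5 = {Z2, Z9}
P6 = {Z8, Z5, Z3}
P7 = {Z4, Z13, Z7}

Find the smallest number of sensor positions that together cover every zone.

P5, P6, P7 together cover {Z8, Z5, Z4, Z2, Z13, Z7, Z3, Z9} — every zone.
No 2 of the 7 sensor positions cover everything (all 21 pairs fall short), so 3 is minimum.
Greedy (largest uncovered first) would take P4, P2, P3, P5 — 4 sensor positions — but 3 suffice.

3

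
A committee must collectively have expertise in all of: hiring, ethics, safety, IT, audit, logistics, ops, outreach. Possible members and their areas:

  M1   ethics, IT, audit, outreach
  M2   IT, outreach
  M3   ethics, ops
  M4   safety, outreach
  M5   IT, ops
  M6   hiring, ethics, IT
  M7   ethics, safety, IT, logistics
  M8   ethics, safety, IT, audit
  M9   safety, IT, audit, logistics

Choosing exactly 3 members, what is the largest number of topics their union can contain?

7

Choosing M1, M3, M7 covers {ethics, safety, IT, audit, logistics, ops, outreach} — 7 topics.
No choice of 3 members does better; here hiring is left uncovered.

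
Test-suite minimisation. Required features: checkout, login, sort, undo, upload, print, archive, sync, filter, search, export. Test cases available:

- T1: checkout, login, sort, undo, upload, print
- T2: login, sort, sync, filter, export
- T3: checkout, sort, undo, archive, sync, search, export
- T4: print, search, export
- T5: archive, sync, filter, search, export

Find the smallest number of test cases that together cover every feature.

T1, T5 together cover {checkout, login, sort, undo, upload, print, archive, sync, filter, search, export} — every feature.
No single test case contains all 11 features, so 2 is optimal.
Greedy (largest uncovered first) would take T3, T1, T2 — 3 test cases — but 2 suffice.

2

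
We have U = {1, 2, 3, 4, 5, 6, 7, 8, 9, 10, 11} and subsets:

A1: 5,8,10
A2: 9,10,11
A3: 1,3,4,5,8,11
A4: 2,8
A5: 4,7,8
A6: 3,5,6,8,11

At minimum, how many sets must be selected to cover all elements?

5

A2, A3, A4, A5, A6 together cover {1, 2, 3, 4, 5, 6, 7, 8, 9, 10, 11} — every element.
No 4 of the 6 sets cover everything (all 15 size-4 selections fall short), so 5 is minimum.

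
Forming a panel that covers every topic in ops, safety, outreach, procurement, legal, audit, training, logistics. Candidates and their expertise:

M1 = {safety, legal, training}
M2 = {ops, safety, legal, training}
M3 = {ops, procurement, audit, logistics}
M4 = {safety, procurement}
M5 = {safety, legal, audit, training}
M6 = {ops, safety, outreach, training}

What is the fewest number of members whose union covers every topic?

3

M1, M3, M6 together cover {ops, safety, outreach, procurement, legal, audit, training, logistics} — every topic.
No 2 of the 6 members cover everything (all 15 pairs fall short), so 3 is minimum.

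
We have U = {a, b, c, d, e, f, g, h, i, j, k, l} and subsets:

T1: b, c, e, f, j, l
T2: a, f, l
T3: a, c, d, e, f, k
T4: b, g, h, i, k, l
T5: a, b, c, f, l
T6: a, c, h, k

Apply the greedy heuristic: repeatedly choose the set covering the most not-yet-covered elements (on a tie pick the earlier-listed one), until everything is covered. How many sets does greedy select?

Pick 1: T1 covers 6 new elements (b, c, e, f, j, l).
Pick 2: T4 covers 4 new elements (g, h, i, k).
Pick 3: T3 covers 2 new elements (a, d).
Greedy uses 3 sets.

3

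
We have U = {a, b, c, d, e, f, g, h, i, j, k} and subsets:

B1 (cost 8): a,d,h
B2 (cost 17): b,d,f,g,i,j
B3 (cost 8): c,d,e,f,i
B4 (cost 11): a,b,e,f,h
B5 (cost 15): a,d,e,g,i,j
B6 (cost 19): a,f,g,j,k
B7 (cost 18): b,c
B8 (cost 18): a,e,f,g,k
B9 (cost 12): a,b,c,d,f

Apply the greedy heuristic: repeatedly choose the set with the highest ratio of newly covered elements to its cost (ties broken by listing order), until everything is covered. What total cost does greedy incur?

Pick 1: B3 adds 5 new (c, d, e, f, i) at cost 8 (ratio 5/8).
Pick 2: B4 adds 3 new (a, b, h) at cost 11 (ratio 3/11).
Pick 3: B6 adds 3 new (g, j, k) at cost 19 (ratio 3/19).
Greedy total cost: 8 + 11 + 19 = 38.

38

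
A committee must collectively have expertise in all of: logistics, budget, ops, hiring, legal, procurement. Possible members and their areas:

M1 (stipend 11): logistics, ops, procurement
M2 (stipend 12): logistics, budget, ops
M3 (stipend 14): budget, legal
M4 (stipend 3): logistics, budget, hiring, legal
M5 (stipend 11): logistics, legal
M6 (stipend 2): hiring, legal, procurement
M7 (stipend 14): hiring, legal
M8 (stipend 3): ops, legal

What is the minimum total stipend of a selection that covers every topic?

8

M4, M6, M8 cover every topic at stipend 3 + 2 + 3 = 8.
Any cover uses at least 2 members; among all covering selections none totals below 8.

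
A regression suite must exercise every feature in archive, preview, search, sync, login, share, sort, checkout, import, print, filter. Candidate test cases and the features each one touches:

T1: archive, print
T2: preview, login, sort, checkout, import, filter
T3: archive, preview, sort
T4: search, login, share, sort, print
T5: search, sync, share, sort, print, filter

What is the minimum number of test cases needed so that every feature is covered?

T1, T2, T5 together cover {archive, preview, search, sync, login, share, sort, checkout, import, print, filter} — every feature.
No 2 of the 5 test cases cover everything (all 10 pairs fall short), so 3 is minimum.

3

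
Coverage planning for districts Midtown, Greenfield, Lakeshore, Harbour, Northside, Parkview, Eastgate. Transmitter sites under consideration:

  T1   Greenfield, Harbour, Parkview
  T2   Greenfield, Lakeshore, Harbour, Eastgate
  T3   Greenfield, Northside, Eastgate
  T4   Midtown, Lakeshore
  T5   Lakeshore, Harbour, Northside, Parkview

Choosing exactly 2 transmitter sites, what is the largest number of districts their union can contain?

6

Choosing T2, T5 covers {Greenfield, Lakeshore, Harbour, Northside, Parkview, Eastgate} — 6 districts.
No choice of 2 transmitter sites does better; here Midtown is left uncovered.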